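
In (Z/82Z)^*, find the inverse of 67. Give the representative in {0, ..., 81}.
67^(−1) ≡ 71 (mod 82)

Apply the extended Euclidean algorithm to (82, 67), tracking rows (r, s, t) with s·82 + t·67 = r. Each division r_prev = q·r_cur + r_new produces the new row as (previous row) − q·(current row):
  row A: (82, 1, 0)   [1·82 + 0·67 = 82]
  row B: (67, 0, 1)   [0·82 + 1·67 = 67]
  82 = 1·67 + 15   → row C = row A − 1·row B = (15, 1, −1)   [check: 1·82 − 1·67 = 15]
  67 = 4·15 + 7   → row D = row B − 4·row C = (7, −4, 5)   [check: −4·82 + 5·67 = 7]
  15 = 2·7 + 1   → row E = row C − 2·row D = (1, 9, −11)   [check: 9·82 − 11·67 = 1]
  7 = 7·1 + 0   → remainder 0, stop. gcd = 1 (last nonzero row E).
The gcd is 1, so 67 is invertible mod 82. The last nonzero row gives 9·82 − 11·67 = 1, so t = −11. So 67^(−1) ≡ −11 ≡ 71 (mod 82). Verify: 67 · 71 = 4757 ≡ 1 (mod 82). ✓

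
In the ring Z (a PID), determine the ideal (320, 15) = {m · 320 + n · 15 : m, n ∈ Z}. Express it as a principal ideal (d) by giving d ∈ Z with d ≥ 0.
(320, 15) = (5); d = 5

In the PID Z, (a, b) is generated by gcd(a, b). Compute gcd(320, 15) with the extended Euclidean algorithm, tracking rows (r, s, t) with s·320 + t·15 = r:
  row A: (320, 1, 0)   [1·320 + 0·15 = 320]
  row B: (15, 0, 1)   [0·320 + 1·15 = 15]
  320 = 21·15 + 5   → row C = row A − 21·row B = (5, 1, −21)   [check: 1·320 − 21·15 = 5]
  15 = 3·5 + 0   → remainder 0, stop. gcd = 5 (last nonzero row C).
So gcd(320, 15) = 5, with Bézout identity 1·320 − 21·15 = 5. Containment (⊇): the Bézout identity exhibits 5 as an element of (320, 15), giving (5) ⊆ (320, 15). Containment (⊆): since 5 | 320 and 5 | 15 (320 = 5·64, 15 = 5·3), every Z-linear combination of 320 and 15 is divisible by 5, so (320, 15) ⊆ (5). Therefore (320, 15) = (5), d = 5.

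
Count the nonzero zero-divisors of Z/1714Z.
In Z/1714Z each nonzero element is either a unit (gcd with 1714 is 1) or a zero-divisor (gcd > 1). The number of units is φ(1714): factorise 1714 = 2 · 857, so φ(1714) = (2 − 1) · (857 − 1) = 1 · 856 = 856. The nonzero elements number 1714 − 1 = 1713. Hence the nonzero zero-divisors number 1713 − 856 = 857.

Final answer: Z/1714Z has 857 nonzero zero-divisors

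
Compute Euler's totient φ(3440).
φ(3440) = 1344

φ is multiplicative, with φ(p^e) = p^e − p^(e−1). Factorise 3440 = 2^4 · 5 · 43. Then
  φ(3440) = (2^4 − 2^3) · (5 − 1) · (43 − 1) = 8 · 4 · 42 = 1344.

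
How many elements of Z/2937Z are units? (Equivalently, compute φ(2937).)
An element a ∈ Z/2937Z is a unit iff gcd(a, 2937) = 1, so the number of units is φ(2937). φ is multiplicative, with φ(p^e) = p^e − p^(e−1). Factorise 2937 = 3 · 11 · 89. Then
  φ(2937) = (3 − 1) · (11 − 1) · (89 − 1) = 2 · 10 · 88 = 1760.

Final answer: Z/2937Z has φ(2937) = 1760 units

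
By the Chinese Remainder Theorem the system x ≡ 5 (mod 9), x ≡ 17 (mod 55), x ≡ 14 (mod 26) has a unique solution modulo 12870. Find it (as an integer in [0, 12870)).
x ≡ 2822 (mod 12870); the representative in [0, 12870) is 2822

The moduli 9, 55, 26 are pairwise coprime, so by the CRT there is a unique solution mod 9·55·26 = 12870.
Solve by successive substitution. Start with x ≡ 5 (mod 9).
  Combine with x ≡ 17 (mod 55): write x = 5 + 9·t and require 5 + 9·t ≡ 17 (mod 55), i.e. 9·t ≡ 17 − 5 ≡ 12 (mod 55). Since 9^(−1) ≡ 49 (mod 55), t ≡ 49·12 ≡ 38 (mod 55). So x ≡ 5 + 9·38 = 347 (mod 495).
  Combine with x ≡ 14 (mod 26): write x = 347 + 495·t and require 347 + 495·t ≡ 14 (mod 26), i.e. 495·t ≡ 14 − 347 ≡ 5 (mod 26). Since 495^(−1) ≡ 1 (mod 26) (495 ≡ 1 (mod 26)), t ≡ 1·5 ≡ 5 (mod 26). So x ≡ 347 + 495·5 = 2822 (mod 12870).
Unique solution in [0, 12870): x = 2822.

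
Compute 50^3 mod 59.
Use repeated squaring. Binary(3) = 11. Walk through the bits of the exponent 3 left-to-right: at each bit after the leading one, square the running value, then multiply by 50 if the bit is 1 (always reducing mod 59):
  bit 1 = 1 (leading): start with 50.
  bit 2 = 1: square 50^2 = 2500 ≡ 22; bit is 1, so multiply 22·50 = 1100 ≡ 38 (mod 59).
Final value: 50^3 ≡ 38 (mod 59).

Final answer: 38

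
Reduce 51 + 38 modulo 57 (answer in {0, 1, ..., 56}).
32

Both summands are already reduced mod 57. 51 + 38 = 89; 89 = 1·57 + 32, so (51 + 38) mod 57 = 32.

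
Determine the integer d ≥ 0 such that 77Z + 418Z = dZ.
(77, 418) = (11); d = 11

In the PID Z, (a, b) is generated by gcd(a, b). Compute gcd(418, 77) with the extended Euclidean algorithm, tracking rows (r, s, t) with s·418 + t·77 = r:
  row A: (418, 1, 0)   [1·418 + 0·77 = 418]
  row B: (77, 0, 1)   [0·418 + 1·77 = 77]
  418 = 5·77 + 33   → row C = row A − 5·row B = (33, 1, −5)   [check: 1·418 − 5·77 = 33]
  77 = 2·33 + 11   → row D = row B − 2·row C = (11, −2, 11)   [check: −2·418 + 11·77 = 11]
  33 = 3·11 + 0   → remainder 0, stop. gcd = 11 (last nonzero row D).
So gcd(77, 418) = 11, with Bézout identity −2·418 + 11·77 = 11. Containment (⊇): the Bézout identity exhibits 11 as an element of (77, 418), giving (11) ⊆ (77, 418). Containment (⊆): since 11 | 77 and 11 | 418 (77 = 11·7, 418 = 11·38), every Z-linear combination of 77 and 418 is divisible by 11, so (77, 418) ⊆ (11). Therefore (77, 418) = (11), d = 11.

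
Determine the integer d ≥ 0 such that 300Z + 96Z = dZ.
In the PID Z, (a, b) is generated by gcd(a, b). Compute gcd(300, 96) with the extended Euclidean algorithm, tracking rows (r, s, t) with s·300 + t·96 = r:
  row A: (300, 1, 0)   [1·300 + 0·96 = 300]
  row B: (96, 0, 1)   [0·300 + 1·96 = 96]
  300 = 3·96 + 12   → row C = row A − 3·row B = (12, 1, −3)   [check: 1·300 − 3·96 = 12]
  96 = 8·12 + 0   → remainder 0, stop. gcd = 12 (last nonzero row C).
So gcd(300, 96) = 12, with Bézout identity 1·300 − 3·96 = 12. Containment (⊇): the Bézout identity exhibits 12 as an element of (300, 96), giving (12) ⊆ (300, 96). Containment (⊆): since 12 | 300 and 12 | 96 (300 = 12·25, 96 = 12·8), every Z-linear combination of 300 and 96 is divisible by 12, so (300, 96) ⊆ (12). Therefore (300, 96) = (12), d = 12.

Final answer: (300, 96) = (12); d = 12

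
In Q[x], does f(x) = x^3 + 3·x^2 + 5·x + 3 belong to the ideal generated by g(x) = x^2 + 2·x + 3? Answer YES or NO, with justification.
YES

In Q[x] the ideal (g) consists of all multiples of g, so f ∈ (g) iff g | f, i.e. iff the remainder of f on division by g is 0. Divide f by g (g is monic, so eliminate the leading term of the running remainder at each step):
  leading term x^3: subtract (x)·g(x) = x^3 + 2·x^2 + 3·x, leaving x^2 + 2·x + 3
  leading term x^2: subtract (1)·g(x) = x^2 + 2·x + 3, leaving 0
The remainder is 0, so f(x) = g(x) · h(x) with h(x) = x + 1. Hence g | f, i.e. f ∈ (g).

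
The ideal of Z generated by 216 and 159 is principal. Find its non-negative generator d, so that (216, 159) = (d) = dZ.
(216, 159) = (3); d = 3

In the PID Z, (a, b) is generated by gcd(a, b). Compute gcd(216, 159) with the extended Euclidean algorithm, tracking rows (r, s, t) with s·216 + t·159 = r:
  row A: (216, 1, 0)   [1·216 + 0·159 = 216]
  row B: (159, 0, 1)   [0·216 + 1·159 = 159]
  216 = 1·159 + 57   → row C = row A − 1·row B = (57, 1, −1)   [check: 1·216 − 1·159 = 57]
  159 = 2·57 + 45   → row D = row B − 2·row C = (45, −2, 3)   [check: −2·216 + 3·159 = 45]
  57 = 1·45 + 12   → row E = row C − 1·row D = (12, 3, −4)   [check: 3·216 − 4·159 = 12]
  45 = 3·12 + 9   → row F = row D − 3·row E = (9, −11, 15)   [check: −11·216 + 15·159 = 9]
  12 = 1·9 + 3   → row G = row E − 1·row F = (3, 14, −19)   [check: 14·216 − 19·159 = 3]
  9 = 3·3 + 0   → remainder 0, stop. gcd = 3 (last nonzero row G).
So gcd(216, 159) = 3, with Bézout identity 14·216 − 19·159 = 3. Containment (⊇): the Bézout identity exhibits 3 as an element of (216, 159), giving (3) ⊆ (216, 159). Containment (⊆): since 3 | 216 and 3 | 159 (216 = 3·72, 159 = 3·53), every Z-linear combination of 216 and 159 is divisible by 3, so (216, 159) ⊆ (3). Therefore (216, 159) = (3), d = 3.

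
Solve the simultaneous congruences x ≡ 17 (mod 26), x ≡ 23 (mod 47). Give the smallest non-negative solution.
x ≡ 1057 (mod 1222); the representative in [0, 1222) is 1057

The moduli 26, 47 are pairwise coprime, so by the CRT there is a unique solution mod 26·47 = 1222.
Solve by successive substitution. Start with x ≡ 17 (mod 26).
  Combine with x ≡ 23 (mod 47): write x = 17 + 26·t and require 17 + 26·t ≡ 23 (mod 47), i.e. 26·t ≡ 23 − 17 ≡ 6 (mod 47). Since 26^(−1) ≡ 38 (mod 47), t ≡ 38·6 ≡ 40 (mod 47). So x ≡ 17 + 26·40 = 1057 (mod 1222).
Unique solution in [0, 1222): x = 1057.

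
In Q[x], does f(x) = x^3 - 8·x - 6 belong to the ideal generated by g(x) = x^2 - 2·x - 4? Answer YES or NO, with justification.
In Q[x] the ideal (g) consists of all multiples of g, so f ∈ (g) iff g | f, i.e. iff the remainder of f on division by g is 0. Divide f by g (g is monic, so eliminate the leading term of the running remainder at each step):
  leading term x^3: subtract (x)·g(x) = x^3 - 2·x^2 - 4·x, leaving 2·x^2 - 4·x - 6
  leading term 2·x^2: subtract (2)·g(x) = 2·x^2 - 4·x - 8, leaving 2
The remainder r(x) = 2 ≠ 0 (and deg r < deg g), so g ∤ f, i.e. f ∉ (g).

Final answer: NO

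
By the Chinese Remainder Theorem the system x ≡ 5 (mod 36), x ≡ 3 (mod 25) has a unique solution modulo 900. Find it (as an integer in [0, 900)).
The moduli 36, 25 are pairwise coprime, so by the CRT there is a unique solution mod 36·25 = 900.
Solve by successive substitution. Start with x ≡ 5 (mod 36).
  Combine with x ≡ 3 (mod 25): write x = 5 + 36·t and require 5 + 36·t ≡ 3 (mod 25), i.e. 36·t ≡ 3 − 5 ≡ 23 (mod 25). Since 36^(−1) ≡ 16 (mod 25) (36 ≡ 11 (mod 25)), t ≡ 16·23 ≡ 18 (mod 25). So x ≡ 5 + 36·18 = 653 (mod 900).
Unique solution in [0, 900): x = 653.

Final answer: x ≡ 653 (mod 900); the representative in [0, 900) is 653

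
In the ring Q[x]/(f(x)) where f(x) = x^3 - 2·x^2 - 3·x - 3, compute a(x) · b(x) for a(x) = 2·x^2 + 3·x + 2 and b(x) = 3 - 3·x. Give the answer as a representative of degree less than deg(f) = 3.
First multiply in Q[x] without reducing: a · b = -6·x^3 - 3·x^2 + 3·x + 6. Now divide by f(x) = x^3 - 2·x^2 - 3·x - 3, eliminating the leading term at each step:
  leading term -6·x^3: subtract (-6)·f(x) = -6·x^3 + 12·x^2 + 18·x + 18, leaving -15·x^2 - 15·x - 12
The degree is now < 3, so this is the remainder. Hence a · b ≡ -15·x^2 - 15·x - 12 in Q[x]/(f).

Final answer: a · b ≡ -15·x^2 - 15·x - 12 (mod f(x))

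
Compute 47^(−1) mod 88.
Apply the extended Euclidean algorithm to (88, 47), tracking rows (r, s, t) with s·88 + t·47 = r. Each division r_prev = q·r_cur + r_new produces the new row as (previous row) − q·(current row):
  row A: (88, 1, 0)   [1·88 + 0·47 = 88]
  row B: (47, 0, 1)   [0·88 + 1·47 = 47]
  88 = 1·47 + 41   → row C = row A − 1·row B = (41, 1, −1)   [check: 1·88 − 1·47 = 41]
  47 = 1·41 + 6   → row D = row B − 1·row C = (6, −1, 2)   [check: −1·88 + 2·47 = 6]
  41 = 6·6 + 5   → row E = row C − 6·row D = (5, 7, −13)   [check: 7·88 − 13·47 = 5]
  6 = 1·5 + 1   → row F = row D − 1·row E = (1, −8, 15)   [check: −8·88 + 15·47 = 1]
  5 = 5·1 + 0   → remainder 0, stop. gcd = 1 (last nonzero row F).
The gcd is 1, so 47 is invertible mod 88. The last nonzero row gives −8·88 + 15·47 = 1, so t = 15. So 47^(−1) ≡ 15 (mod 88). Verify: 47 · 15 = 705 ≡ 1 (mod 88). ✓

Final answer: 47^(−1) ≡ 15 (mod 88)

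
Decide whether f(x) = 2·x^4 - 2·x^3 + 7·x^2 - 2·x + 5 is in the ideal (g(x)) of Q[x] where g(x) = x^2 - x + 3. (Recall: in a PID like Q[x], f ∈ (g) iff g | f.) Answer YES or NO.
In Q[x] the ideal (g) consists of all multiples of g, so f ∈ (g) iff g | f, i.e. iff the remainder of f on division by g is 0. Divide f by g (g is monic, so eliminate the leading term of the running remainder at each step):
  leading term 2·x^4: subtract (2·x^2)·g(x) = 2·x^4 - 2·x^3 + 6·x^2, leaving x^2 - 2·x + 5
  leading term x^2: subtract (1)·g(x) = x^2 - x + 3, leaving 2 - x
The remainder r(x) = 2 - x ≠ 0 (and deg r < deg g), so g ∤ f, i.e. f ∉ (g).

Final answer: NO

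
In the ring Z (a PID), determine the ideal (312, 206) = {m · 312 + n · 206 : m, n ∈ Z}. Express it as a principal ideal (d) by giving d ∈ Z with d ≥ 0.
(312, 206) = (2); d = 2

In the PID Z, (a, b) is generated by gcd(a, b). Compute gcd(312, 206) with the extended Euclidean algorithm, tracking rows (r, s, t) with s·312 + t·206 = r:
  row A: (312, 1, 0)   [1·312 + 0·206 = 312]
  row B: (206, 0, 1)   [0·312 + 1·206 = 206]
  312 = 1·206 + 106   → row C = row A − 1·row B = (106, 1, −1)   [check: 1·312 − 1·206 = 106]
  206 = 1·106 + 100   → row D = row B − 1·row C = (100, −1, 2)   [check: −1·312 + 2·206 = 100]
  106 = 1·100 + 6   → row E = row C − 1·row D = (6, 2, −3)   [check: 2·312 − 3·206 = 6]
  100 = 16·6 + 4   → row F = row D − 16·row E = (4, −33, 50)   [check: −33·312 + 50·206 = 4]
  6 = 1·4 + 2   → row G = row E − 1·row F = (2, 35, −53)   [check: 35·312 − 53·206 = 2]
  4 = 2·2 + 0   → remainder 0, stop. gcd = 2 (last nonzero row G).
So gcd(312, 206) = 2, with Bézout identity 35·312 − 53·206 = 2. Containment (⊇): the Bézout identity exhibits 2 as an element of (312, 206), giving (2) ⊆ (312, 206). Containment (⊆): since 2 | 312 and 2 | 206 (312 = 2·156, 206 = 2·103), every Z-linear combination of 312 and 206 is divisible by 2, so (312, 206) ⊆ (2). Therefore (312, 206) = (2), d = 2.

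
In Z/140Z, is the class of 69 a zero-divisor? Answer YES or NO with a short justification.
NO

gcd(69, 140) = 1, so 69 is a unit in Z/140Z (it has a multiplicative inverse). A unit cannot be a zero-divisor: if 69·b ≡ 0 then multiplying both sides by 69^(−1) gives b ≡ 0. So 69 is not a zero-divisor.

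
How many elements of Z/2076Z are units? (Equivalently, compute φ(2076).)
Z/2076Z has φ(2076) = 688 units

An element a ∈ Z/2076Z is a unit iff gcd(a, 2076) = 1, so the number of units is φ(2076). φ is multiplicative, with φ(p^e) = p^e − p^(e−1). Factorise 2076 = 2^2 · 3 · 173. Then
  φ(2076) = (2^2 − 2^1) · (3 − 1) · (173 − 1) = 2 · 2 · 172 = 688.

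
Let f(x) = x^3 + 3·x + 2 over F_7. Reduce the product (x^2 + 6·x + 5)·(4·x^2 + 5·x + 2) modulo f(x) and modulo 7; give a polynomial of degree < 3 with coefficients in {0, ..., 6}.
a · b ≡ 5·x^2 + 5·x + 1 (mod f(x))

Multiply as integer polynomials: a · b = 4·x^4 + 29·x^3 + 52·x^2 + 37·x + 10. Reducing coefficients mod 7: a · b ≡ 4·x^4 + x^3 + 3·x^2 + 2·x + 3. Now divide by f(x) = x^3 + 3·x + 2 in F_7[x], eliminating the leading term at each step:
  leading term 4·x^4: subtract (4·x)·f(x) = 4·x^4 + 5·x^2 + x, leaving x^3 + 5·x^2 + x + 3 (coefficients mod 7)
  leading term x^3: subtract (1)·f(x) = x^3 + 3·x + 2, leaving 5·x^2 + 5·x + 1 (coefficients mod 7)
The degree is now < 3, so this is the remainder. Hence a · b ≡ 5·x^2 + 5·x + 1 in F_7[x]/(f).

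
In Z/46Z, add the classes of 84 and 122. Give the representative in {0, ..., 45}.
22

Reduce the summands first: 84 ≡ 38, 122 ≡ 30 (mod 46), so 84 + 122 ≡ 38 + 30 (mod 46). 38 + 30 = 68; 68 = 1·46 + 22, so (84 + 122) mod 46 = 22.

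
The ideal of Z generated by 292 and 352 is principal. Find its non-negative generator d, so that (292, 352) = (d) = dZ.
In the PID Z, (a, b) is generated by gcd(a, b). Compute gcd(352, 292) with the extended Euclidean algorithm, tracking rows (r, s, t) with s·352 + t·292 = r:
  row A: (352, 1, 0)   [1·352 + 0·292 = 352]
  row B: (292, 0, 1)   [0·352 + 1·292 = 292]
  352 = 1·292 + 60   → row C = row A − 1·row B = (60, 1, −1)   [check: 1·352 − 1·292 = 60]
  292 = 4·60 + 52   → row D = row B − 4·row C = (52, −4, 5)   [check: −4·352 + 5·292 = 52]
  60 = 1·52 + 8   → row E = row C − 1·row D = (8, 5, −6)   [check: 5·352 − 6·292 = 8]
  52 = 6·8 + 4   → row F = row D − 6·row E = (4, −34, 41)   [check: −34·352 + 41·292 = 4]
  8 = 2·4 + 0   → remainder 0, stop. gcd = 4 (last nonzero row F).
So gcd(292, 352) = 4, with Bézout identity −34·352 + 41·292 = 4. Containment (⊇): the Bézout identity exhibits 4 as an element of (292, 352), giving (4) ⊆ (292, 352). Containment (⊆): since 4 | 292 and 4 | 352 (292 = 4·73, 352 = 4·88), every Z-linear combination of 292 and 352 is divisible by 4, so (292, 352) ⊆ (4). Therefore (292, 352) = (4), d = 4.

Final answer: (292, 352) = (4); d = 4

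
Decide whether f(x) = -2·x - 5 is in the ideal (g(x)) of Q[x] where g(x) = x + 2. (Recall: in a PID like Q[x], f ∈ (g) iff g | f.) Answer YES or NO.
NO

In Q[x] the ideal (g) consists of all multiples of g, so f ∈ (g) iff g | f, i.e. iff the remainder of f on division by g is 0. Divide f by g (g is monic, so eliminate the leading term of the running remainder at each step):
  leading term -2·x: subtract (-2)·g(x) = -2·x - 4, leaving -1
The remainder r(x) = -1 ≠ 0 (and deg r < deg g), so g ∤ f, i.e. f ∉ (g).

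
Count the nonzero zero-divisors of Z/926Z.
Z/926Z has 463 nonzero zero-divisors

In Z/926Z each nonzero element is either a unit (gcd with 926 is 1) or a zero-divisor (gcd > 1). The number of units is φ(926): factorise 926 = 2 · 463, so φ(926) = (2 − 1) · (463 − 1) = 1 · 462 = 462. The nonzero elements number 926 − 1 = 925. Hence the nonzero zero-divisors number 925 − 462 = 463.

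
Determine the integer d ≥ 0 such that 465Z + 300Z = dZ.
(465, 300) = (15); d = 15

In the PID Z, (a, b) is generated by gcd(a, b). Compute gcd(465, 300) with the extended Euclidean algorithm, tracking rows (r, s, t) with s·465 + t·300 = r:
  row A: (465, 1, 0)   [1·465 + 0·300 = 465]
  row B: (300, 0, 1)   [0·465 + 1·300 = 300]
  465 = 1·300 + 165   → row C = row A − 1·row B = (165, 1, −1)   [check: 1·465 − 1·300 = 165]
  300 = 1·165 + 135   → row D = row B − 1·row C = (135, −1, 2)   [check: −1·465 + 2·300 = 135]
  165 = 1·135 + 30   → row E = row C − 1·row D = (30, 2, −3)   [check: 2·465 − 3·300 = 30]
  135 = 4·30 + 15   → row F = row D − 4·row E = (15, −9, 14)   [check: −9·465 + 14·300 = 15]
  30 = 2·15 + 0   → remainder 0, stop. gcd = 15 (last nonzero row F).
So gcd(465, 300) = 15, with Bézout identity −9·465 + 14·300 = 15. Containment (⊇): the Bézout identity exhibits 15 as an element of (465, 300), giving (15) ⊆ (465, 300). Containment (⊆): since 15 | 465 and 15 | 300 (465 = 15·31, 300 = 15·20), every Z-linear combination of 465 and 300 is divisible by 15, so (465, 300) ⊆ (15). Therefore (465, 300) = (15), d = 15.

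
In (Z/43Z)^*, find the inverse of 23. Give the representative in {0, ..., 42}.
Apply the extended Euclidean algorithm to (43, 23), tracking rows (r, s, t) with s·43 + t·23 = r. Each division r_prev = q·r_cur + r_new produces the new row as (previous row) − q·(current row):
  row A: (43, 1, 0)   [1·43 + 0·23 = 43]
  row B: (23, 0, 1)   [0·43 + 1·23 = 23]
  43 = 1·23 + 20   → row C = row A − 1·row B = (20, 1, −1)   [check: 1·43 − 1·23 = 20]
  23 = 1·20 + 3   → row D = row B − 1·row C = (3, −1, 2)   [check: −1·43 + 2·23 = 3]
  20 = 6·3 + 2   → row E = row C − 6·row D = (2, 7, −13)   [check: 7·43 − 13·23 = 2]
  3 = 1·2 + 1   → row F = row D − 1·row E = (1, −8, 15)   [check: −8·43 + 15·23 = 1]
  2 = 2·1 + 0   → remainder 0, stop. gcd = 1 (last nonzero row F).
The gcd is 1, so 23 is invertible mod 43. The last nonzero row gives −8·43 + 15·23 = 1, so t = 15. So 23^(−1) ≡ 15 (mod 43). Verify: 23 · 15 = 345 ≡ 1 (mod 43). ✓

Final answer: 23^(−1) ≡ 15 (mod 43)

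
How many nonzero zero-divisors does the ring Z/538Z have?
Z/538Z has 269 nonzero zero-divisors

In Z/538Z each nonzero element is either a unit (gcd with 538 is 1) or a zero-divisor (gcd > 1). The number of units is φ(538): factorise 538 = 2 · 269, so φ(538) = (2 − 1) · (269 − 1) = 1 · 268 = 268. The nonzero elements number 538 − 1 = 537. Hence the nonzero zero-divisors number 537 − 268 = 269.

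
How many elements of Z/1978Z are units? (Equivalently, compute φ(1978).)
Z/1978Z has φ(1978) = 924 units

An element a ∈ Z/1978Z is a unit iff gcd(a, 1978) = 1, so the number of units is φ(1978). φ is multiplicative, with φ(p^e) = p^e − p^(e−1). Factorise 1978 = 2 · 23 · 43. Then
  φ(1978) = (2 − 1) · (23 − 1) · (43 − 1) = 1 · 22 · 42 = 924.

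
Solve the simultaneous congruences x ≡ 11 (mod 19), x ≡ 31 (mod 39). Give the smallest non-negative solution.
x ≡ 733 (mod 741); the representative in [0, 741) is 733

The moduli 19, 39 are pairwise coprime, so by the CRT there is a unique solution mod 19·39 = 741.
Solve by successive substitution. Start with x ≡ 11 (mod 19).
  Combine with x ≡ 31 (mod 39): write x = 11 + 19·t and require 11 + 19·t ≡ 31 (mod 39), i.e. 19·t ≡ 31 − 11 ≡ 20 (mod 39). Since 19^(−1) ≡ 37 (mod 39), t ≡ 37·20 ≡ 38 (mod 39). So x ≡ 11 + 19·38 = 733 (mod 741).
Unique solution in [0, 741): x = 733.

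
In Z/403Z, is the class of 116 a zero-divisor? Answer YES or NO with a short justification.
gcd(116, 403) = 1, so 116 is a unit in Z/403Z (it has a multiplicative inverse). A unit cannot be a zero-divisor: if 116·b ≡ 0 then multiplying both sides by 116^(−1) gives b ≡ 0. So 116 is not a zero-divisor.

Final answer: NO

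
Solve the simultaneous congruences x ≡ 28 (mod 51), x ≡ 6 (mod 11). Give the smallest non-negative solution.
The moduli 51, 11 are pairwise coprime, so by the CRT there is a unique solution mod 51·11 = 561.
Solve by successive substitution. Start with x ≡ 28 (mod 51).
  Combine with x ≡ 6 (mod 11): write x = 28 + 51·t and require 28 + 51·t ≡ 6 (mod 11), i.e. 51·t ≡ 6 − 28 ≡ 0 (mod 11). Since 51^(−1) ≡ 8 (mod 11) (51 ≡ 7 (mod 11)), t ≡ 8·0 ≡ 0 (mod 11). So x ≡ 28 + 51·0 = 28 (mod 561).
Unique solution in [0, 561): x = 28.

Final answer: x ≡ 28 (mod 561); the representative in [0, 561) is 28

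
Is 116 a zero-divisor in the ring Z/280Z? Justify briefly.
gcd(116, 280) = 4 > 1, so 116 is not a unit in Z/280Z. In Z/nZ every nonzero non-unit is a zero-divisor: explicitly, take b = 280/gcd = 70 ≠ 0 (mod 280); then 116·70 = 8120 = 29·280, i.e. 116·70 ≡ 0 (mod 280). So 116 is a zero-divisor.

Final answer: YES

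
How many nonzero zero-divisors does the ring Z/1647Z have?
Z/1647Z has 566 nonzero zero-divisors

In Z/1647Z each nonzero element is either a unit (gcd with 1647 is 1) or a zero-divisor (gcd > 1). The number of units is φ(1647): factorise 1647 = 3^3 · 61, so φ(1647) = (3^3 − 3^2) · (61 − 1) = 18 · 60 = 1080. The nonzero elements number 1647 − 1 = 1646. Hence the nonzero zero-divisors number 1646 − 1080 = 566.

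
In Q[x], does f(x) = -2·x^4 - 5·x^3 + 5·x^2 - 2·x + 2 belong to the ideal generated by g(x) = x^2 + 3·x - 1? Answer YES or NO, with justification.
In Q[x] the ideal (g) consists of all multiples of g, so f ∈ (g) iff g | f, i.e. iff the remainder of f on division by g is 0. Divide f by g (g is monic, so eliminate the leading term of the running remainder at each step):
  leading term -2·x^4: subtract (-2·x^2)·g(x) = -2·x^4 - 6·x^3 + 2·x^2, leaving x^3 + 3·x^2 - 2·x + 2
  leading term x^3: subtract (x)·g(x) = x^3 + 3·x^2 - x, leaving 2 - x
The remainder r(x) = 2 - x ≠ 0 (and deg r < deg g), so g ∤ f, i.e. f ∉ (g).

Final answer: NO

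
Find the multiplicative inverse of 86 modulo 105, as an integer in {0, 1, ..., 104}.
86^(−1) ≡ 11 (mod 105)

Apply the extended Euclidean algorithm to (105, 86), tracking rows (r, s, t) with s·105 + t·86 = r. Each division r_prev = q·r_cur + r_new produces the new row as (previous row) − q·(current row):
  row A: (105, 1, 0)   [1·105 + 0·86 = 105]
  row B: (86, 0, 1)   [0·105 + 1·86 = 86]
  105 = 1·86 + 19   → row C = row A − 1·row B = (19, 1, −1)   [check: 1·105 − 1·86 = 19]
  86 = 4·19 + 10   → row D = row B − 4·row C = (10, −4, 5)   [check: −4·105 + 5·86 = 10]
  19 = 1·10 + 9   → row E = row C − 1·row D = (9, 5, −6)   [check: 5·105 − 6·86 = 9]
  10 = 1·9 + 1   → row F = row D − 1·row E = (1, −9, 11)   [check: −9·105 + 11·86 = 1]
  9 = 9·1 + 0   → remainder 0, stop. gcd = 1 (last nonzero row F).
The gcd is 1, so 86 is invertible mod 105. The last nonzero row gives −9·105 + 11·86 = 1, so t = 11. So 86^(−1) ≡ 11 (mod 105). Verify: 86 · 11 = 946 ≡ 1 (mod 105). ✓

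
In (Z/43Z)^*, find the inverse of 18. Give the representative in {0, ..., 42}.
Apply the extended Euclidean algorithm to (43, 18), tracking rows (r, s, t) with s·43 + t·18 = r. Each division r_prev = q·r_cur + r_new produces the new row as (previous row) − q·(current row):
  row A: (43, 1, 0)   [1·43 + 0·18 = 43]
  row B: (18, 0, 1)   [0·43 + 1·18 = 18]
  43 = 2·18 + 7   → row C = row A − 2·row B = (7, 1, −2)   [check: 1·43 − 2·18 = 7]
  18 = 2·7 + 4   → row D = row B − 2·row C = (4, −2, 5)   [check: −2·43 + 5·18 = 4]
  7 = 1·4 + 3   → row E = row C − 1·row D = (3, 3, −7)   [check: 3·43 − 7·18 = 3]
  4 = 1·3 + 1   → row F = row D − 1·row E = (1, −5, 12)   [check: −5·43 + 12·18 = 1]
  3 = 3·1 + 0   → remainder 0, stop. gcd = 1 (last nonzero row F).
The gcd is 1, so 18 is invertible mod 43. The last nonzero row gives −5·43 + 12·18 = 1, so t = 12. So 18^(−1) ≡ 12 (mod 43). Verify: 18 · 12 = 216 ≡ 1 (mod 43). ✓

Final answer: 18^(−1) ≡ 12 (mod 43)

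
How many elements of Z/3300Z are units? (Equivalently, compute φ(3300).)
An element a ∈ Z/3300Z is a unit iff gcd(a, 3300) = 1, so the number of units is φ(3300). φ is multiplicative, with φ(p^e) = p^e − p^(e−1). Factorise 3300 = 2^2 · 3 · 5^2 · 11. Then
  φ(3300) = (2^2 − 2^1) · (3 − 1) · (5^2 − 5^1) · (11 − 1) = 2 · 2 · 20 · 10 = 800.

Final answer: Z/3300Z has φ(3300) = 800 units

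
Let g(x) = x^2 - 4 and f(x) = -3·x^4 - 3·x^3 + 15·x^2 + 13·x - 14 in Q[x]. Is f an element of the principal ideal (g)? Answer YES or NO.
In Q[x] the ideal (g) consists of all multiples of g, so f ∈ (g) iff g | f, i.e. iff the remainder of f on division by g is 0. Divide f by g (g is monic, so eliminate the leading term of the running remainder at each step):
  leading term -3·x^4: subtract (-3·x^2)·g(x) = -3·x^4 + 12·x^2, leaving -3·x^3 + 3·x^2 + 13·x - 14
  leading term -3·x^3: subtract (-3·x)·g(x) = -3·x^3 + 12·x, leaving 3·x^2 + x - 14
  leading term 3·x^2: subtract (3)·g(x) = 3·x^2 - 12, leaving x - 2
The remainder r(x) = x - 2 ≠ 0 (and deg r < deg g), so g ∤ f, i.e. f ∉ (g).

Final answer: NO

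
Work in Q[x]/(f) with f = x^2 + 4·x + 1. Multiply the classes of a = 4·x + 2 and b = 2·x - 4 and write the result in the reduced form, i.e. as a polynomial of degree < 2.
First multiply in Q[x] without reducing: a · b = 8·x^2 - 12·x - 8. Now divide by f(x) = x^2 + 4·x + 1, eliminating the leading term at each step:
  leading term 8·x^2: subtract (8)·f(x) = 8·x^2 + 32·x + 8, leaving -44·x - 16
The degree is now < 2, so this is the remainder. Hence a · b ≡ -44·x - 16 in Q[x]/(f).

Final answer: a · b ≡ -44·x - 16 (mod f(x))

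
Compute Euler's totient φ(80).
φ is multiplicative, with φ(p^e) = p^e − p^(e−1). Factorise 80 = 2^4 · 5. Then
  φ(80) = (2^4 − 2^3) · (5 − 1) = 8 · 4 = 32.

Final answer: φ(80) = 32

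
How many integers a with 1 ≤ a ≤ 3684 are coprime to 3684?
The number of a ∈ {1, ..., 3684} with gcd(a, 3684) = 1 is by definition Euler's totient φ(3684). φ is multiplicative, with φ(p^e) = p^e − p^(e−1). Factorise 3684 = 2^2 · 3 · 307. Then
  φ(3684) = (2^2 − 2^1) · (3 − 1) · (307 − 1) = 2 · 2 · 306 = 1224.
So there are 1224 such integers.

Final answer: 1224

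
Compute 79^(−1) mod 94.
Apply the extended Euclidean algorithm to (94, 79), tracking rows (r, s, t) with s·94 + t·79 = r. Each division r_prev = q·r_cur + r_new produces the new row as (previous row) − q·(current row):
  row A: (94, 1, 0)   [1·94 + 0·79 = 94]
  row B: (79, 0, 1)   [0·94 + 1·79 = 79]
  94 = 1·79 + 15   → row C = row A − 1·row B = (15, 1, −1)   [check: 1·94 − 1·79 = 15]
  79 = 5·15 + 4   → row D = row B − 5·row C = (4, −5, 6)   [check: −5·94 + 6·79 = 4]
  15 = 3·4 + 3   → row E = row C − 3·row D = (3, 16, −19)   [check: 16·94 − 19·79 = 3]
  4 = 1·3 + 1   → row F = row D − 1·row E = (1, −21, 25)   [check: −21·94 + 25·79 = 1]
  3 = 3·1 + 0   → remainder 0, stop. gcd = 1 (last nonzero row F).
The gcd is 1, so 79 is invertible mod 94. The last nonzero row gives −21·94 + 25·79 = 1, so t = 25. So 79^(−1) ≡ 25 (mod 94). Verify: 79 · 25 = 1975 ≡ 1 (mod 94). ✓

Final answer: 79^(−1) ≡ 25 (mod 94)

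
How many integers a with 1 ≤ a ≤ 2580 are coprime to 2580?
The number of a ∈ {1, ..., 2580} with gcd(a, 2580) = 1 is by definition Euler's totient φ(2580). φ is multiplicative, with φ(p^e) = p^e − p^(e−1). Factorise 2580 = 2^2 · 3 · 5 · 43. Then
  φ(2580) = (2^2 − 2^1) · (3 − 1) · (5 − 1) · (43 − 1) = 2 · 2 · 4 · 42 = 672.
So there are 672 such integers.

Final answer: 672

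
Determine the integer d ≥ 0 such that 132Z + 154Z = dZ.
In the PID Z, (a, b) is generated by gcd(a, b). Compute gcd(154, 132) with the extended Euclidean algorithm, tracking rows (r, s, t) with s·154 + t·132 = r:
  row A: (154, 1, 0)   [1·154 + 0·132 = 154]
  row B: (132, 0, 1)   [0·154 + 1·132 = 132]
  154 = 1·132 + 22   → row C = row A − 1·row B = (22, 1, −1)   [check: 1·154 − 1·132 = 22]
  132 = 6·22 + 0   → remainder 0, stop. gcd = 22 (last nonzero row C).
So gcd(132, 154) = 22, with Bézout identity 1·154 − 1·132 = 22. Containment (⊇): the Bézout identity exhibits 22 as an element of (132, 154), giving (22) ⊆ (132, 154). Containment (⊆): since 22 | 132 and 22 | 154 (132 = 22·6, 154 = 22·7), every Z-linear combination of 132 and 154 is divisible by 22, so (132, 154) ⊆ (22). Therefore (132, 154) = (22), d = 22.

Final answer: (132, 154) = (22); d = 22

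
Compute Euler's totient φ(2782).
φ(2782) = 1272

φ is multiplicative, with φ(p^e) = p^e − p^(e−1). Factorise 2782 = 2 · 13 · 107. Then
  φ(2782) = (2 − 1) · (13 − 1) · (107 − 1) = 1 · 12 · 106 = 1272.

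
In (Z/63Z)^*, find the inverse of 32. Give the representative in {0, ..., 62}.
Apply the extended Euclidean algorithm to (63, 32), tracking rows (r, s, t) with s·63 + t·32 = r. Each division r_prev = q·r_cur + r_new produces the new row as (previous row) − q·(current row):
  row A: (63, 1, 0)   [1·63 + 0·32 = 63]
  row B: (32, 0, 1)   [0·63 + 1·32 = 32]
  63 = 1·32 + 31   → row C = row A − 1·row B = (31, 1, −1)   [check: 1·63 − 1·32 = 31]
  32 = 1·31 + 1   → row D = row B − 1·row C = (1, −1, 2)   [check: −1·63 + 2·32 = 1]
  31 = 31·1 + 0   → remainder 0, stop. gcd = 1 (last nonzero row D).
The gcd is 1, so 32 is invertible mod 63. The last nonzero row gives −1·63 + 2·32 = 1, so t = 2. So 32^(−1) ≡ 2 (mod 63). Verify: 32 · 2 = 64 ≡ 1 (mod 63). ✓

Final answer: 32^(−1) ≡ 2 (mod 63)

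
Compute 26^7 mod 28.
Use repeated squaring. Binary(7) = 111. Walk through the bits of the exponent 7 left-to-right: at each bit after the leading one, square the running value, then multiply by 26 if the bit is 1 (always reducing mod 28):
  bit 1 = 1 (leading): start with 26.
  bit 2 = 1: square 26^2 = 676 ≡ 4; bit is 1, so multiply 4·26 = 104 ≡ 20 (mod 28).
  bit 3 = 1: square 20^2 = 400 ≡ 8; bit is 1, so multiply 8·26 = 208 ≡ 12 (mod 28).
Final value: 26^7 ≡ 12 (mod 28).

Final answer: 12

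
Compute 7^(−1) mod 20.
Apply the extended Euclidean algorithm to (20, 7), tracking rows (r, s, t) with s·20 + t·7 = r. Each division r_prev = q·r_cur + r_new produces the new row as (previous row) − q·(current row):
  row A: (20, 1, 0)   [1·20 + 0·7 = 20]
  row B: (7, 0, 1)   [0·20 + 1·7 = 7]
  20 = 2·7 + 6   → row C = row A − 2·row B = (6, 1, −2)   [check: 1·20 − 2·7 = 6]
  7 = 1·6 + 1   → row D = row B − 1·row C = (1, −1, 3)   [check: −1·20 + 3·7 = 1]
  6 = 6·1 + 0   → remainder 0, stop. gcd = 1 (last nonzero row D).
The gcd is 1, so 7 is invertible mod 20. The last nonzero row gives −1·20 + 3·7 = 1, so t = 3. So 7^(−1) ≡ 3 (mod 20). Verify: 7 · 3 = 21 ≡ 1 (mod 20). ✓

Final answer: 7^(−1) ≡ 3 (mod 20)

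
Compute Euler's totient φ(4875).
φ is multiplicative, with φ(p^e) = p^e − p^(e−1). Factorise 4875 = 3 · 5^3 · 13. Then
  φ(4875) = (3 − 1) · (5^3 − 5^2) · (13 − 1) = 2 · 100 · 12 = 2400.

Final answer: φ(4875) = 2400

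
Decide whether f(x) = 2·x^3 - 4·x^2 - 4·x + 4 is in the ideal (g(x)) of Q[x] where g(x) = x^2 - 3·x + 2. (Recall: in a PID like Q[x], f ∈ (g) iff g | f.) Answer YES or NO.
In Q[x] the ideal (g) consists of all multiples of g, so f ∈ (g) iff g | f, i.e. iff the remainder of f on division by g is 0. Divide f by g (g is monic, so eliminate the leading term of the running remainder at each step):
  leading term 2·x^3: subtract (2·x)·g(x) = 2·x^3 - 6·x^2 + 4·x, leaving 2·x^2 - 8·x + 4
  leading term 2·x^2: subtract (2)·g(x) = 2·x^2 - 6·x + 4, leaving -2·x
The remainder r(x) = -2·x ≠ 0 (and deg r < deg g), so g ∤ f, i.e. f ∉ (g).

Final answer: NO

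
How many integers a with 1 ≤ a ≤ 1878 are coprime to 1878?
The number of a ∈ {1, ..., 1878} with gcd(a, 1878) = 1 is by definition Euler's totient φ(1878). φ is multiplicative, with φ(p^e) = p^e − p^(e−1). Factorise 1878 = 2 · 3 · 313. Then
  φ(1878) = (2 − 1) · (3 − 1) · (313 − 1) = 1 · 2 · 312 = 624.
So there are 624 such integers.

Final answer: 624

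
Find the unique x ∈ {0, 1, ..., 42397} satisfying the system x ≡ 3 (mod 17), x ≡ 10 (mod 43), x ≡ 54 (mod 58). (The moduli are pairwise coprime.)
x ≡ 28648 (mod 42398); the representative in [0, 42398) is 28648

The moduli 17, 43, 58 are pairwise coprime, so by the CRT there is a unique solution mod 17·43·58 = 42398.
Solve by successive substitution. Start with x ≡ 3 (mod 17).
  Combine with x ≡ 10 (mod 43): write x = 3 + 17·t and require 3 + 17·t ≡ 10 (mod 43), i.e. 17·t ≡ 10 − 3 ≡ 7 (mod 43). Since 17^(−1) ≡ 38 (mod 43), t ≡ 38·7 ≡ 8 (mod 43). So x ≡ 3 + 17·8 = 139 (mod 731).
  Combine with x ≡ 54 (mod 58): write x = 139 + 731·t and require 139 + 731·t ≡ 54 (mod 58), i.e. 731·t ≡ 54 − 139 ≡ 31 (mod 58). Since 731^(−1) ≡ 5 (mod 58) (731 ≡ 35 (mod 58)), t ≡ 5·31 ≡ 39 (mod 58). So x ≡ 139 + 731·39 = 28648 (mod 42398).
Unique solution in [0, 42398): x = 28648.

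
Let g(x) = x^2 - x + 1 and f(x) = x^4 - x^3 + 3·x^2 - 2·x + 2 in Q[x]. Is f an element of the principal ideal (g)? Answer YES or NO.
In Q[x] the ideal (g) consists of all multiples of g, so f ∈ (g) iff g | f, i.e. iff the remainder of f on division by g is 0. Divide f by g (g is monic, so eliminate the leading term of the running remainder at each step):
  leading term x^4: subtract (x^2)·g(x) = x^4 - x^3 + x^2, leaving 2·x^2 - 2·x + 2
  leading term 2·x^2: subtract (2)·g(x) = 2·x^2 - 2·x + 2, leaving 0
The remainder is 0, so f(x) = g(x) · h(x) with h(x) = x^2 + 2. Hence g | f, i.e. f ∈ (g).

Final answer: YES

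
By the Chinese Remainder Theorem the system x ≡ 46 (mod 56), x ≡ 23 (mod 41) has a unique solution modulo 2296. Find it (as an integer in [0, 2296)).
x ≡ 1950 (mod 2296); the representative in [0, 2296) is 1950

The moduli 56, 41 are pairwise coprime, so by the CRT there is a unique solution mod 56·41 = 2296.
Solve by successive substitution. Start with x ≡ 46 (mod 56).
  Combine with x ≡ 23 (mod 41): write x = 46 + 56·t and require 46 + 56·t ≡ 23 (mod 41), i.e. 56·t ≡ 23 − 46 ≡ 18 (mod 41). Since 56^(−1) ≡ 11 (mod 41) (56 ≡ 15 (mod 41)), t ≡ 11·18 ≡ 34 (mod 41). So x ≡ 46 + 56·34 = 1950 (mod 2296).
Unique solution in [0, 2296): x = 1950.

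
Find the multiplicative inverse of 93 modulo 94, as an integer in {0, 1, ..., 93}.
93^(−1) ≡ 93 (mod 94)

Apply the extended Euclidean algorithm to (94, 93), tracking rows (r, s, t) with s·94 + t·93 = r. Each division r_prev = q·r_cur + r_new produces the new row as (previous row) − q·(current row):
  row A: (94, 1, 0)   [1·94 + 0·93 = 94]
  row B: (93, 0, 1)   [0·94 + 1·93 = 93]
  94 = 1·93 + 1   → row C = row A − 1·row B = (1, 1, −1)   [check: 1·94 − 1·93 = 1]
  93 = 93·1 + 0   → remainder 0, stop. gcd = 1 (last nonzero row C).
The gcd is 1, so 93 is invertible mod 94. The last nonzero row gives 1·94 − 1·93 = 1, so t = −1. So 93^(−1) ≡ −1 ≡ 93 (mod 94). Verify: 93 · 93 = 8649 ≡ 1 (mod 94). ✓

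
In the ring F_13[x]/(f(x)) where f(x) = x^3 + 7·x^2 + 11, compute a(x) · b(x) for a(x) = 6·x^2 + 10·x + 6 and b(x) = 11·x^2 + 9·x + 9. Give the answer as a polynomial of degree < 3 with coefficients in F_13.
Multiply as integer polynomials: a · b = 66·x^4 + 164·x^3 + 210·x^2 + 144·x + 54. Reducing coefficients mod 13: a · b ≡ x^4 + 8·x^3 + 2·x^2 + x + 2. Now divide by f(x) = x^3 + 7·x^2 + 11 in F_13[x], eliminating the leading term at each step:
  leading term x^4: subtract (x)·f(x) = x^4 + 7·x^3 + 11·x, leaving x^3 + 2·x^2 + 3·x + 2 (coefficients mod 13)
  leading term x^3: subtract (1)·f(x) = x^3 + 7·x^2 + 11, leaving 8·x^2 + 3·x + 4 (coefficients mod 13)
The degree is now < 3, so this is the remainder. Hence a · b ≡ 8·x^2 + 3·x + 4 in F_13[x]/(f).

Final answer: a · b ≡ 8·x^2 + 3·x + 4 (mod f(x))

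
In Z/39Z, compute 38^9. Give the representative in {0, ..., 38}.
38

Use repeated squaring. Binary(9) = 1001. Walk through the bits of the exponent 9 left-to-right: at each bit after the leading one, square the running value, then multiply by 38 if the bit is 1 (always reducing mod 39):
  bit 1 = 1 (leading): start with 38.
  bit 2 = 0: square 38^2 = 1444 ≡ 1 (mod 39).
  bit 3 = 0: square 1^2 = 1 (mod 39).
  bit 4 = 1: square 1^2 = 1; bit is 1, so multiply 1·38 = 38 (mod 39).
Final value: 38^9 ≡ 38 (mod 39).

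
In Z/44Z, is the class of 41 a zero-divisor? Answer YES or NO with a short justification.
gcd(41, 44) = 1, so 41 is a unit in Z/44Z (it has a multiplicative inverse). A unit cannot be a zero-divisor: if 41·b ≡ 0 then multiplying both sides by 41^(−1) gives b ≡ 0. So 41 is not a zero-divisor.

Final answer: NO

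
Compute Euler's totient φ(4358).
φ is multiplicative, with φ(p^e) = p^e − p^(e−1). Factorise 4358 = 2 · 2179. Then
  φ(4358) = (2 − 1) · (2179 − 1) = 1 · 2178 = 2178.

Final answer: φ(4358) = 2178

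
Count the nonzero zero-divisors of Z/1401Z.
Z/1401Z has 468 nonzero zero-divisors

In Z/1401Z each nonzero element is either a unit (gcd with 1401 is 1) or a zero-divisor (gcd > 1). The number of units is φ(1401): factorise 1401 = 3 · 467, so φ(1401) = (3 − 1) · (467 − 1) = 2 · 466 = 932. The nonzero elements number 1401 − 1 = 1400. Hence the nonzero zero-divisors number 1400 − 932 = 468.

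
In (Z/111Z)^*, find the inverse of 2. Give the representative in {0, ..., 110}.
2^(−1) ≡ 56 (mod 111)

Apply the extended Euclidean algorithm to (111, 2), tracking rows (r, s, t) with s·111 + t·2 = r. Each division r_prev = q·r_cur + r_new produces the new row as (previous row) − q·(current row):
  row A: (111, 1, 0)   [1·111 + 0·2 = 111]
  row B: (2, 0, 1)   [0·111 + 1·2 = 2]
  111 = 55·2 + 1   → row C = row A − 55·row B = (1, 1, −55)   [check: 1·111 − 55·2 = 1]
  2 = 2·1 + 0   → remainder 0, stop. gcd = 1 (last nonzero row C).
The gcd is 1, so 2 is invertible mod 111. The last nonzero row gives 1·111 − 55·2 = 1, so t = −55. So 2^(−1) ≡ −55 ≡ 56 (mod 111). Verify: 2 · 56 = 112 ≡ 1 (mod 111). ✓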